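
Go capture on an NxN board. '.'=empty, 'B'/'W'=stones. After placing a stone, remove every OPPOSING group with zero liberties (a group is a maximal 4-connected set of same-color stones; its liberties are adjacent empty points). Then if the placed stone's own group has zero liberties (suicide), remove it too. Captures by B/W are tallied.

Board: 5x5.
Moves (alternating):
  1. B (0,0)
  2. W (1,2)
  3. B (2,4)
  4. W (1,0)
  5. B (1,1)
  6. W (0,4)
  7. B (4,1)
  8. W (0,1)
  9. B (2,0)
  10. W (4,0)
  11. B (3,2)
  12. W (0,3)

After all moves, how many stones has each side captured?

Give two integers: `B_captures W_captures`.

Move 1: B@(0,0) -> caps B=0 W=0
Move 2: W@(1,2) -> caps B=0 W=0
Move 3: B@(2,4) -> caps B=0 W=0
Move 4: W@(1,0) -> caps B=0 W=0
Move 5: B@(1,1) -> caps B=0 W=0
Move 6: W@(0,4) -> caps B=0 W=0
Move 7: B@(4,1) -> caps B=0 W=0
Move 8: W@(0,1) -> caps B=0 W=1
Move 9: B@(2,0) -> caps B=0 W=1
Move 10: W@(4,0) -> caps B=0 W=1
Move 11: B@(3,2) -> caps B=0 W=1
Move 12: W@(0,3) -> caps B=0 W=1

Answer: 0 1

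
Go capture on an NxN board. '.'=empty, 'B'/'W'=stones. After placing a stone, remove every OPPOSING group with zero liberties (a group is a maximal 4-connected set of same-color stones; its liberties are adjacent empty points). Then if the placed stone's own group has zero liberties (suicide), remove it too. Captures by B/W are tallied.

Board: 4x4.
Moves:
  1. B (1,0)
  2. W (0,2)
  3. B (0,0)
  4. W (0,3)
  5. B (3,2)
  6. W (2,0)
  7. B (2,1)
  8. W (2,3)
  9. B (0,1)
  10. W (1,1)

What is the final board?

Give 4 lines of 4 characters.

Move 1: B@(1,0) -> caps B=0 W=0
Move 2: W@(0,2) -> caps B=0 W=0
Move 3: B@(0,0) -> caps B=0 W=0
Move 4: W@(0,3) -> caps B=0 W=0
Move 5: B@(3,2) -> caps B=0 W=0
Move 6: W@(2,0) -> caps B=0 W=0
Move 7: B@(2,1) -> caps B=0 W=0
Move 8: W@(2,3) -> caps B=0 W=0
Move 9: B@(0,1) -> caps B=0 W=0
Move 10: W@(1,1) -> caps B=0 W=3

Answer: ..WW
.W..
WB.W
..B.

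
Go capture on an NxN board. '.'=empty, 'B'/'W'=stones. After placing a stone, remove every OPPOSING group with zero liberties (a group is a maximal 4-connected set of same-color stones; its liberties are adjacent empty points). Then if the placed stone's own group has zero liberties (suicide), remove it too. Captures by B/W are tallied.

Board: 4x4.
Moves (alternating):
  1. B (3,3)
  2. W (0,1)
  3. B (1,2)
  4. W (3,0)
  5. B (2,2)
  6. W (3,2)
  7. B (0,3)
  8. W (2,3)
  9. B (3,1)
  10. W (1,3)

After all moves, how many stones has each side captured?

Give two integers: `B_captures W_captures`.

Move 1: B@(3,3) -> caps B=0 W=0
Move 2: W@(0,1) -> caps B=0 W=0
Move 3: B@(1,2) -> caps B=0 W=0
Move 4: W@(3,0) -> caps B=0 W=0
Move 5: B@(2,2) -> caps B=0 W=0
Move 6: W@(3,2) -> caps B=0 W=0
Move 7: B@(0,3) -> caps B=0 W=0
Move 8: W@(2,3) -> caps B=0 W=1
Move 9: B@(3,1) -> caps B=0 W=1
Move 10: W@(1,3) -> caps B=0 W=1

Answer: 0 1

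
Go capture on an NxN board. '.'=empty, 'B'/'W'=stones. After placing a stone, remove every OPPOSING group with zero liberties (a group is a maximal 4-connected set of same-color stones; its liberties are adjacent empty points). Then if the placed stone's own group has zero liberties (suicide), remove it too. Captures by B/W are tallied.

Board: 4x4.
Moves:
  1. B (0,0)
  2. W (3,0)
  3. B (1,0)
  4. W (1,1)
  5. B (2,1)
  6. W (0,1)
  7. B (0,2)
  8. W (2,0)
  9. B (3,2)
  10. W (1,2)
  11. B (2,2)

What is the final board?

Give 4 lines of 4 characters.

Answer: .WB.
.WW.
WBB.
W.B.

Derivation:
Move 1: B@(0,0) -> caps B=0 W=0
Move 2: W@(3,0) -> caps B=0 W=0
Move 3: B@(1,0) -> caps B=0 W=0
Move 4: W@(1,1) -> caps B=0 W=0
Move 5: B@(2,1) -> caps B=0 W=0
Move 6: W@(0,1) -> caps B=0 W=0
Move 7: B@(0,2) -> caps B=0 W=0
Move 8: W@(2,0) -> caps B=0 W=2
Move 9: B@(3,2) -> caps B=0 W=2
Move 10: W@(1,2) -> caps B=0 W=2
Move 11: B@(2,2) -> caps B=0 W=2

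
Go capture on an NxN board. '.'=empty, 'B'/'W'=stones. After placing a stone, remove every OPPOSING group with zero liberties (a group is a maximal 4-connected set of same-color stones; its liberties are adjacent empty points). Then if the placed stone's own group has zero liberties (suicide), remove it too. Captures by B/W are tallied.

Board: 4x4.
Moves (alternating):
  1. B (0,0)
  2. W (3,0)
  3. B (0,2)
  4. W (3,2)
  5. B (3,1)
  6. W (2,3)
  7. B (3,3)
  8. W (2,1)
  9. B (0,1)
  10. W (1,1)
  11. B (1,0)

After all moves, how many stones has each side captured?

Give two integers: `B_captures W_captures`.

Move 1: B@(0,0) -> caps B=0 W=0
Move 2: W@(3,0) -> caps B=0 W=0
Move 3: B@(0,2) -> caps B=0 W=0
Move 4: W@(3,2) -> caps B=0 W=0
Move 5: B@(3,1) -> caps B=0 W=0
Move 6: W@(2,3) -> caps B=0 W=0
Move 7: B@(3,3) -> caps B=0 W=0
Move 8: W@(2,1) -> caps B=0 W=1
Move 9: B@(0,1) -> caps B=0 W=1
Move 10: W@(1,1) -> caps B=0 W=1
Move 11: B@(1,0) -> caps B=0 W=1

Answer: 0 1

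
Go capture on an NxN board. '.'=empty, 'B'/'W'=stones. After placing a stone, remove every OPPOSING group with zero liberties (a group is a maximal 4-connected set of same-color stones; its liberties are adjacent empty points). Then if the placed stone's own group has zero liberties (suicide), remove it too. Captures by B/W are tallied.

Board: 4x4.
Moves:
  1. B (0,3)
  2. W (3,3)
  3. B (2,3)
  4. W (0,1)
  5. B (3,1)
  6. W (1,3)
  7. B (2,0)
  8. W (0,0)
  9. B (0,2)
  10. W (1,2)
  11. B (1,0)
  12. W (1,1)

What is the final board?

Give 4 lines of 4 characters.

Answer: WW..
BWWW
B..B
.B.W

Derivation:
Move 1: B@(0,3) -> caps B=0 W=0
Move 2: W@(3,3) -> caps B=0 W=0
Move 3: B@(2,3) -> caps B=0 W=0
Move 4: W@(0,1) -> caps B=0 W=0
Move 5: B@(3,1) -> caps B=0 W=0
Move 6: W@(1,3) -> caps B=0 W=0
Move 7: B@(2,0) -> caps B=0 W=0
Move 8: W@(0,0) -> caps B=0 W=0
Move 9: B@(0,2) -> caps B=0 W=0
Move 10: W@(1,2) -> caps B=0 W=2
Move 11: B@(1,0) -> caps B=0 W=2
Move 12: W@(1,1) -> caps B=0 W=2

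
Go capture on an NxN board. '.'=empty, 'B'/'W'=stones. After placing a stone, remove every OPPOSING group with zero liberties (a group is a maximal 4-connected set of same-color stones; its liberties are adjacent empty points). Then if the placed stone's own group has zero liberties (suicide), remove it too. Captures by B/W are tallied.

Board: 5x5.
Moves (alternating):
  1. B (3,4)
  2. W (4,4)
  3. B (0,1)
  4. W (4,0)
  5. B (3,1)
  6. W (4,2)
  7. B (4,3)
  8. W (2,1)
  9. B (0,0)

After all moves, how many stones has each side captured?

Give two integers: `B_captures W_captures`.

Move 1: B@(3,4) -> caps B=0 W=0
Move 2: W@(4,4) -> caps B=0 W=0
Move 3: B@(0,1) -> caps B=0 W=0
Move 4: W@(4,0) -> caps B=0 W=0
Move 5: B@(3,1) -> caps B=0 W=0
Move 6: W@(4,2) -> caps B=0 W=0
Move 7: B@(4,3) -> caps B=1 W=0
Move 8: W@(2,1) -> caps B=1 W=0
Move 9: B@(0,0) -> caps B=1 W=0

Answer: 1 0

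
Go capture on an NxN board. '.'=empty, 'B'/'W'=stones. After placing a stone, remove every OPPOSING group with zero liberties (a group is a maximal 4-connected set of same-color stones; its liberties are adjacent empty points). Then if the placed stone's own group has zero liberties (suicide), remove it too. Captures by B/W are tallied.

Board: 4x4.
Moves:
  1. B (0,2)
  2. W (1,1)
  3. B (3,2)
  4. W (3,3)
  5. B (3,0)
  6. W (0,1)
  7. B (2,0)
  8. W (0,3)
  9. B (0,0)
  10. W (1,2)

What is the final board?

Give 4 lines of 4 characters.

Answer: BW.W
.WW.
B...
B.BW

Derivation:
Move 1: B@(0,2) -> caps B=0 W=0
Move 2: W@(1,1) -> caps B=0 W=0
Move 3: B@(3,2) -> caps B=0 W=0
Move 4: W@(3,3) -> caps B=0 W=0
Move 5: B@(3,0) -> caps B=0 W=0
Move 6: W@(0,1) -> caps B=0 W=0
Move 7: B@(2,0) -> caps B=0 W=0
Move 8: W@(0,3) -> caps B=0 W=0
Move 9: B@(0,0) -> caps B=0 W=0
Move 10: W@(1,2) -> caps B=0 W=1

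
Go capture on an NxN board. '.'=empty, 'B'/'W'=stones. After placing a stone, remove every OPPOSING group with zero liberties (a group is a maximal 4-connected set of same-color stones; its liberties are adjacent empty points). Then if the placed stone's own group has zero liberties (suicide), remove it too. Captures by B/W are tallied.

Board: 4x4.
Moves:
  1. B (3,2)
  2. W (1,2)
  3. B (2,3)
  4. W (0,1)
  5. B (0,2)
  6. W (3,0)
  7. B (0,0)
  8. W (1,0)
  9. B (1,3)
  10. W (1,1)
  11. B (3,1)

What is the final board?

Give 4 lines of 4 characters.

Move 1: B@(3,2) -> caps B=0 W=0
Move 2: W@(1,2) -> caps B=0 W=0
Move 3: B@(2,3) -> caps B=0 W=0
Move 4: W@(0,1) -> caps B=0 W=0
Move 5: B@(0,2) -> caps B=0 W=0
Move 6: W@(3,0) -> caps B=0 W=0
Move 7: B@(0,0) -> caps B=0 W=0
Move 8: W@(1,0) -> caps B=0 W=1
Move 9: B@(1,3) -> caps B=0 W=1
Move 10: W@(1,1) -> caps B=0 W=1
Move 11: B@(3,1) -> caps B=0 W=1

Answer: .WB.
WWWB
...B
WBB.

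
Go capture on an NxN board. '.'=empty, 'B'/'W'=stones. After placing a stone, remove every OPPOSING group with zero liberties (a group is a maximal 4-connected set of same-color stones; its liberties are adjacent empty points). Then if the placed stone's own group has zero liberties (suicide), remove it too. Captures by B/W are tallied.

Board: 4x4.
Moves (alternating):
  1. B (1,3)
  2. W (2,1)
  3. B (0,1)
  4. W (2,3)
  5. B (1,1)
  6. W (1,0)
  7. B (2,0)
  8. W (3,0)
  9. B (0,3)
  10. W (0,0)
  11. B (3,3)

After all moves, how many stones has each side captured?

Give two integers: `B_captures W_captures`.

Move 1: B@(1,3) -> caps B=0 W=0
Move 2: W@(2,1) -> caps B=0 W=0
Move 3: B@(0,1) -> caps B=0 W=0
Move 4: W@(2,3) -> caps B=0 W=0
Move 5: B@(1,1) -> caps B=0 W=0
Move 6: W@(1,0) -> caps B=0 W=0
Move 7: B@(2,0) -> caps B=0 W=0
Move 8: W@(3,0) -> caps B=0 W=1
Move 9: B@(0,3) -> caps B=0 W=1
Move 10: W@(0,0) -> caps B=0 W=1
Move 11: B@(3,3) -> caps B=0 W=1

Answer: 0 1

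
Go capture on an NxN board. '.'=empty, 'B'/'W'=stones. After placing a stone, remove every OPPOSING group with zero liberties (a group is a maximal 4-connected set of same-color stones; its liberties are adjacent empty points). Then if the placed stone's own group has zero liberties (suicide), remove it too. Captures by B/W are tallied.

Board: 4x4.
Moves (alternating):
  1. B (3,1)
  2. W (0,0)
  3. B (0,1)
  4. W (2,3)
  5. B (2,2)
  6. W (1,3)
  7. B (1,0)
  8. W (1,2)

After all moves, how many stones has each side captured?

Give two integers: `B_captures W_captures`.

Move 1: B@(3,1) -> caps B=0 W=0
Move 2: W@(0,0) -> caps B=0 W=0
Move 3: B@(0,1) -> caps B=0 W=0
Move 4: W@(2,3) -> caps B=0 W=0
Move 5: B@(2,2) -> caps B=0 W=0
Move 6: W@(1,3) -> caps B=0 W=0
Move 7: B@(1,0) -> caps B=1 W=0
Move 8: W@(1,2) -> caps B=1 W=0

Answer: 1 0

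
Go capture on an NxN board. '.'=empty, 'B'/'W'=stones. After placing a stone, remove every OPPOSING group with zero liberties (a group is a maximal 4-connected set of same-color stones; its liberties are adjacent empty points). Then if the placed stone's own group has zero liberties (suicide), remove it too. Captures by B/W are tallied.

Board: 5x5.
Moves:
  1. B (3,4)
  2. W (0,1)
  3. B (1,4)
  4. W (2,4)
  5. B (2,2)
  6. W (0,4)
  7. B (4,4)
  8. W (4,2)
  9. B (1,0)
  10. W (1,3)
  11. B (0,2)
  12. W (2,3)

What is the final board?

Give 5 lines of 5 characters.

Move 1: B@(3,4) -> caps B=0 W=0
Move 2: W@(0,1) -> caps B=0 W=0
Move 3: B@(1,4) -> caps B=0 W=0
Move 4: W@(2,4) -> caps B=0 W=0
Move 5: B@(2,2) -> caps B=0 W=0
Move 6: W@(0,4) -> caps B=0 W=0
Move 7: B@(4,4) -> caps B=0 W=0
Move 8: W@(4,2) -> caps B=0 W=0
Move 9: B@(1,0) -> caps B=0 W=0
Move 10: W@(1,3) -> caps B=0 W=1
Move 11: B@(0,2) -> caps B=0 W=1
Move 12: W@(2,3) -> caps B=0 W=1

Answer: .WB.W
B..W.
..BWW
....B
..W.B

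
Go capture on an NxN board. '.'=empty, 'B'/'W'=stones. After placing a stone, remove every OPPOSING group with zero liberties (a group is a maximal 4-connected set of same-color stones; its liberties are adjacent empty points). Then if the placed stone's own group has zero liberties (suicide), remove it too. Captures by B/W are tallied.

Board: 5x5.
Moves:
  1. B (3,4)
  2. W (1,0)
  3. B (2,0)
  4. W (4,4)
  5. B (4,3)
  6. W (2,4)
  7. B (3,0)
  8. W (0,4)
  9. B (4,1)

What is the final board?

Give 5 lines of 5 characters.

Answer: ....W
W....
B...W
B...B
.B.B.

Derivation:
Move 1: B@(3,4) -> caps B=0 W=0
Move 2: W@(1,0) -> caps B=0 W=0
Move 3: B@(2,0) -> caps B=0 W=0
Move 4: W@(4,4) -> caps B=0 W=0
Move 5: B@(4,3) -> caps B=1 W=0
Move 6: W@(2,4) -> caps B=1 W=0
Move 7: B@(3,0) -> caps B=1 W=0
Move 8: W@(0,4) -> caps B=1 W=0
Move 9: B@(4,1) -> caps B=1 W=0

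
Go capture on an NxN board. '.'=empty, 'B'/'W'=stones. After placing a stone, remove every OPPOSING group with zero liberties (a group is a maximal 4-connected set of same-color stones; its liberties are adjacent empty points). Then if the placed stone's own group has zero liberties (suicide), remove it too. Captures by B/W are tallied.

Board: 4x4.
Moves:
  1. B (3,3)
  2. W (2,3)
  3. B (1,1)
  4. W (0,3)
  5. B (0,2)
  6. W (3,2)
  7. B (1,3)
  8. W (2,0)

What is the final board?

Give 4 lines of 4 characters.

Move 1: B@(3,3) -> caps B=0 W=0
Move 2: W@(2,3) -> caps B=0 W=0
Move 3: B@(1,1) -> caps B=0 W=0
Move 4: W@(0,3) -> caps B=0 W=0
Move 5: B@(0,2) -> caps B=0 W=0
Move 6: W@(3,2) -> caps B=0 W=1
Move 7: B@(1,3) -> caps B=1 W=1
Move 8: W@(2,0) -> caps B=1 W=1

Answer: ..B.
.B.B
W..W
..W.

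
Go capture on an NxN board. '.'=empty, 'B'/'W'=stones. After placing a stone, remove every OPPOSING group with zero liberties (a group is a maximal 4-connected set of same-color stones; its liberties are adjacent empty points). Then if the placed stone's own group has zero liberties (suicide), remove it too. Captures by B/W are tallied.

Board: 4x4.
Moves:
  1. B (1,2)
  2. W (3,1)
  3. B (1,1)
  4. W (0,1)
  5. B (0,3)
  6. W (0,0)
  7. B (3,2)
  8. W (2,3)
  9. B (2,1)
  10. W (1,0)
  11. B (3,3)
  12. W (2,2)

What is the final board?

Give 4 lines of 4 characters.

Move 1: B@(1,2) -> caps B=0 W=0
Move 2: W@(3,1) -> caps B=0 W=0
Move 3: B@(1,1) -> caps B=0 W=0
Move 4: W@(0,1) -> caps B=0 W=0
Move 5: B@(0,3) -> caps B=0 W=0
Move 6: W@(0,0) -> caps B=0 W=0
Move 7: B@(3,2) -> caps B=0 W=0
Move 8: W@(2,3) -> caps B=0 W=0
Move 9: B@(2,1) -> caps B=0 W=0
Move 10: W@(1,0) -> caps B=0 W=0
Move 11: B@(3,3) -> caps B=0 W=0
Move 12: W@(2,2) -> caps B=0 W=2

Answer: WW.B
WBB.
.BWW
.W..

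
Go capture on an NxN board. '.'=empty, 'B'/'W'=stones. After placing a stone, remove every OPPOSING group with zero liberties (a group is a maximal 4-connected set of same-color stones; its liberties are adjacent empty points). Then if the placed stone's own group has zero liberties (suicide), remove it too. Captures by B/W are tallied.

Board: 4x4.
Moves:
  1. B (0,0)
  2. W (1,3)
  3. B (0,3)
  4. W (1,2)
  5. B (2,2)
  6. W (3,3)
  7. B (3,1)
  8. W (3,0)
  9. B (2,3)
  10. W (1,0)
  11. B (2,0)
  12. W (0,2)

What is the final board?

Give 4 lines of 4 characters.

Answer: B.W.
W.WW
B.BB
.B.W

Derivation:
Move 1: B@(0,0) -> caps B=0 W=0
Move 2: W@(1,3) -> caps B=0 W=0
Move 3: B@(0,3) -> caps B=0 W=0
Move 4: W@(1,2) -> caps B=0 W=0
Move 5: B@(2,2) -> caps B=0 W=0
Move 6: W@(3,3) -> caps B=0 W=0
Move 7: B@(3,1) -> caps B=0 W=0
Move 8: W@(3,0) -> caps B=0 W=0
Move 9: B@(2,3) -> caps B=0 W=0
Move 10: W@(1,0) -> caps B=0 W=0
Move 11: B@(2,0) -> caps B=1 W=0
Move 12: W@(0,2) -> caps B=1 W=1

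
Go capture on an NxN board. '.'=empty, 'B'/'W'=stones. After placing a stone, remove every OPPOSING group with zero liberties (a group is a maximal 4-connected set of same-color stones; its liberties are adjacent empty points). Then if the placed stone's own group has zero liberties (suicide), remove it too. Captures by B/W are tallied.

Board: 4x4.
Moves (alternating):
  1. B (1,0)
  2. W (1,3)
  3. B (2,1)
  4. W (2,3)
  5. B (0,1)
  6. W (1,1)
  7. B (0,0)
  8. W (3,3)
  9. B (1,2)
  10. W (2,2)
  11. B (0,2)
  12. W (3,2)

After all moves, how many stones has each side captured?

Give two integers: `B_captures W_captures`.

Answer: 1 0

Derivation:
Move 1: B@(1,0) -> caps B=0 W=0
Move 2: W@(1,3) -> caps B=0 W=0
Move 3: B@(2,1) -> caps B=0 W=0
Move 4: W@(2,3) -> caps B=0 W=0
Move 5: B@(0,1) -> caps B=0 W=0
Move 6: W@(1,1) -> caps B=0 W=0
Move 7: B@(0,0) -> caps B=0 W=0
Move 8: W@(3,3) -> caps B=0 W=0
Move 9: B@(1,2) -> caps B=1 W=0
Move 10: W@(2,2) -> caps B=1 W=0
Move 11: B@(0,2) -> caps B=1 W=0
Move 12: W@(3,2) -> caps B=1 W=0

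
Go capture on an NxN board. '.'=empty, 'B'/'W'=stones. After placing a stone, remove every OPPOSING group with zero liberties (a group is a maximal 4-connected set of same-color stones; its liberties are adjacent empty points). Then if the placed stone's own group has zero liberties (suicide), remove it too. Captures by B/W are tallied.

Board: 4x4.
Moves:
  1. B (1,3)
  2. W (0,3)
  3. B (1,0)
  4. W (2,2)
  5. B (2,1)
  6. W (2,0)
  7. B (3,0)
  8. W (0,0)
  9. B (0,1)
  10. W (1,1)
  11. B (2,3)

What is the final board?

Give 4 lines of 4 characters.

Move 1: B@(1,3) -> caps B=0 W=0
Move 2: W@(0,3) -> caps B=0 W=0
Move 3: B@(1,0) -> caps B=0 W=0
Move 4: W@(2,2) -> caps B=0 W=0
Move 5: B@(2,1) -> caps B=0 W=0
Move 6: W@(2,0) -> caps B=0 W=0
Move 7: B@(3,0) -> caps B=1 W=0
Move 8: W@(0,0) -> caps B=1 W=0
Move 9: B@(0,1) -> caps B=2 W=0
Move 10: W@(1,1) -> caps B=2 W=0
Move 11: B@(2,3) -> caps B=2 W=0

Answer: .B.W
BW.B
.BWB
B...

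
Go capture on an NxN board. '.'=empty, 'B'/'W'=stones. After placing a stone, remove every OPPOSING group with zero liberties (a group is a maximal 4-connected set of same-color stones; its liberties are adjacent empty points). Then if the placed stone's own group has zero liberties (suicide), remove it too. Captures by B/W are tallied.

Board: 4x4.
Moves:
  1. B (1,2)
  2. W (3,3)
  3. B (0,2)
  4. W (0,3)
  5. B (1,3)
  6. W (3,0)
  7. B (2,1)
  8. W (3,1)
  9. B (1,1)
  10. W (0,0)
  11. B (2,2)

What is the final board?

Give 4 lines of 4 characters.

Answer: W.B.
.BBB
.BB.
WW.W

Derivation:
Move 1: B@(1,2) -> caps B=0 W=0
Move 2: W@(3,3) -> caps B=0 W=0
Move 3: B@(0,2) -> caps B=0 W=0
Move 4: W@(0,3) -> caps B=0 W=0
Move 5: B@(1,3) -> caps B=1 W=0
Move 6: W@(3,0) -> caps B=1 W=0
Move 7: B@(2,1) -> caps B=1 W=0
Move 8: W@(3,1) -> caps B=1 W=0
Move 9: B@(1,1) -> caps B=1 W=0
Move 10: W@(0,0) -> caps B=1 W=0
Move 11: B@(2,2) -> caps B=1 W=0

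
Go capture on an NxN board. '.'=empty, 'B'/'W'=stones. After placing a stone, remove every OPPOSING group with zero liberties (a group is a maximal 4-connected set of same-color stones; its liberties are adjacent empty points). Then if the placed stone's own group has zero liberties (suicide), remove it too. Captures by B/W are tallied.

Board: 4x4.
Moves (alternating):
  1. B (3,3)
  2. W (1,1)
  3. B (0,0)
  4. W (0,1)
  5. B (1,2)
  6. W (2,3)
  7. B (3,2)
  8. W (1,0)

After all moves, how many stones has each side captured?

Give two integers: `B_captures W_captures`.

Move 1: B@(3,3) -> caps B=0 W=0
Move 2: W@(1,1) -> caps B=0 W=0
Move 3: B@(0,0) -> caps B=0 W=0
Move 4: W@(0,1) -> caps B=0 W=0
Move 5: B@(1,2) -> caps B=0 W=0
Move 6: W@(2,3) -> caps B=0 W=0
Move 7: B@(3,2) -> caps B=0 W=0
Move 8: W@(1,0) -> caps B=0 W=1

Answer: 0 1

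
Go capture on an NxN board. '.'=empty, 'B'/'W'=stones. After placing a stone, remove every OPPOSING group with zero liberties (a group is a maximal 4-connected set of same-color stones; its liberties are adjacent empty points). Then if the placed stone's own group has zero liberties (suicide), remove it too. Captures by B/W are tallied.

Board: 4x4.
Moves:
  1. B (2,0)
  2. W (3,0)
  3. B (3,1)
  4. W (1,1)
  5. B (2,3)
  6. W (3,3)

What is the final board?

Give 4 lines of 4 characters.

Answer: ....
.W..
B..B
.B.W

Derivation:
Move 1: B@(2,0) -> caps B=0 W=0
Move 2: W@(3,0) -> caps B=0 W=0
Move 3: B@(3,1) -> caps B=1 W=0
Move 4: W@(1,1) -> caps B=1 W=0
Move 5: B@(2,3) -> caps B=1 W=0
Move 6: W@(3,3) -> caps B=1 W=0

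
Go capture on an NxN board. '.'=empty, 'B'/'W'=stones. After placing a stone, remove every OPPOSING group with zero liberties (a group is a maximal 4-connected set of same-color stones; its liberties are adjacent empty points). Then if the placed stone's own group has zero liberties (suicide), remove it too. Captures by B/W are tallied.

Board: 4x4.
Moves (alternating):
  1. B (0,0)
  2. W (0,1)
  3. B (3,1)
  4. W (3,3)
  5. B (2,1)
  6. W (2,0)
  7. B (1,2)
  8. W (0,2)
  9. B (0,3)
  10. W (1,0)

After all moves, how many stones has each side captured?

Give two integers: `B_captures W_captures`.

Move 1: B@(0,0) -> caps B=0 W=0
Move 2: W@(0,1) -> caps B=0 W=0
Move 3: B@(3,1) -> caps B=0 W=0
Move 4: W@(3,3) -> caps B=0 W=0
Move 5: B@(2,1) -> caps B=0 W=0
Move 6: W@(2,0) -> caps B=0 W=0
Move 7: B@(1,2) -> caps B=0 W=0
Move 8: W@(0,2) -> caps B=0 W=0
Move 9: B@(0,3) -> caps B=0 W=0
Move 10: W@(1,0) -> caps B=0 W=1

Answer: 0 1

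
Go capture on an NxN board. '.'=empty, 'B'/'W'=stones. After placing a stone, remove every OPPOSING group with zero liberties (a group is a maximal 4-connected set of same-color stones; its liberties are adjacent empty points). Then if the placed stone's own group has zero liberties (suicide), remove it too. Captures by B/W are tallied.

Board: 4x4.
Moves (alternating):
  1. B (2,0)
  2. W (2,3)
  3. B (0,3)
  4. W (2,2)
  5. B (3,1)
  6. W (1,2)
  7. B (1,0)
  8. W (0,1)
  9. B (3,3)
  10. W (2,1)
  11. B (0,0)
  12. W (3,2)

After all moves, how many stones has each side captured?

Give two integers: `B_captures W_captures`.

Answer: 0 1

Derivation:
Move 1: B@(2,0) -> caps B=0 W=0
Move 2: W@(2,3) -> caps B=0 W=0
Move 3: B@(0,3) -> caps B=0 W=0
Move 4: W@(2,2) -> caps B=0 W=0
Move 5: B@(3,1) -> caps B=0 W=0
Move 6: W@(1,2) -> caps B=0 W=0
Move 7: B@(1,0) -> caps B=0 W=0
Move 8: W@(0,1) -> caps B=0 W=0
Move 9: B@(3,3) -> caps B=0 W=0
Move 10: W@(2,1) -> caps B=0 W=0
Move 11: B@(0,0) -> caps B=0 W=0
Move 12: W@(3,2) -> caps B=0 W=1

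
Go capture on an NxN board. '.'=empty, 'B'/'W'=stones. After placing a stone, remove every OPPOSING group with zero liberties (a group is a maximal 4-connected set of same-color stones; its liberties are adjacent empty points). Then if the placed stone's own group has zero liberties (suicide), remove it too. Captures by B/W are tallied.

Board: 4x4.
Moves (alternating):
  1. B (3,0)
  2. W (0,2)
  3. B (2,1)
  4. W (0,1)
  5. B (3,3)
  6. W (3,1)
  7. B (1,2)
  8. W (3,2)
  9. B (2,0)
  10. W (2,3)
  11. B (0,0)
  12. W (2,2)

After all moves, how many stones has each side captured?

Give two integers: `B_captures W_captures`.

Move 1: B@(3,0) -> caps B=0 W=0
Move 2: W@(0,2) -> caps B=0 W=0
Move 3: B@(2,1) -> caps B=0 W=0
Move 4: W@(0,1) -> caps B=0 W=0
Move 5: B@(3,3) -> caps B=0 W=0
Move 6: W@(3,1) -> caps B=0 W=0
Move 7: B@(1,2) -> caps B=0 W=0
Move 8: W@(3,2) -> caps B=0 W=0
Move 9: B@(2,0) -> caps B=0 W=0
Move 10: W@(2,3) -> caps B=0 W=1
Move 11: B@(0,0) -> caps B=0 W=1
Move 12: W@(2,2) -> caps B=0 W=1

Answer: 0 1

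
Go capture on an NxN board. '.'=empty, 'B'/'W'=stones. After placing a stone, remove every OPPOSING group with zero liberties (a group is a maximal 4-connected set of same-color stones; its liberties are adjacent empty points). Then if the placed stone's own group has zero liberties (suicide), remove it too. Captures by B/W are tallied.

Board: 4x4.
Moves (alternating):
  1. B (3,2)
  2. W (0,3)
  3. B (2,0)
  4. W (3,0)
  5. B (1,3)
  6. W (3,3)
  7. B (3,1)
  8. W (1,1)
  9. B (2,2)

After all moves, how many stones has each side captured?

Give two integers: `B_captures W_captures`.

Move 1: B@(3,2) -> caps B=0 W=0
Move 2: W@(0,3) -> caps B=0 W=0
Move 3: B@(2,0) -> caps B=0 W=0
Move 4: W@(3,0) -> caps B=0 W=0
Move 5: B@(1,3) -> caps B=0 W=0
Move 6: W@(3,3) -> caps B=0 W=0
Move 7: B@(3,1) -> caps B=1 W=0
Move 8: W@(1,1) -> caps B=1 W=0
Move 9: B@(2,2) -> caps B=1 W=0

Answer: 1 0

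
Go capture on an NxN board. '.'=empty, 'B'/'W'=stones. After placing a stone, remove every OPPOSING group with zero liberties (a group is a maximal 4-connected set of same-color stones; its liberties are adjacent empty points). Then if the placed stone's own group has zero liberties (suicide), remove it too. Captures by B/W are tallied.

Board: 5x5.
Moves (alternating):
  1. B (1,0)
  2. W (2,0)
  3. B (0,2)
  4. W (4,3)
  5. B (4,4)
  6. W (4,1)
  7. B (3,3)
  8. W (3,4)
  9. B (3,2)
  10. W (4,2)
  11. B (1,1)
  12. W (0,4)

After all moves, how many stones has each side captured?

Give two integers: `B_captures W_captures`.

Move 1: B@(1,0) -> caps B=0 W=0
Move 2: W@(2,0) -> caps B=0 W=0
Move 3: B@(0,2) -> caps B=0 W=0
Move 4: W@(4,3) -> caps B=0 W=0
Move 5: B@(4,4) -> caps B=0 W=0
Move 6: W@(4,1) -> caps B=0 W=0
Move 7: B@(3,3) -> caps B=0 W=0
Move 8: W@(3,4) -> caps B=0 W=1
Move 9: B@(3,2) -> caps B=0 W=1
Move 10: W@(4,2) -> caps B=0 W=1
Move 11: B@(1,1) -> caps B=0 W=1
Move 12: W@(0,4) -> caps B=0 W=1

Answer: 0 1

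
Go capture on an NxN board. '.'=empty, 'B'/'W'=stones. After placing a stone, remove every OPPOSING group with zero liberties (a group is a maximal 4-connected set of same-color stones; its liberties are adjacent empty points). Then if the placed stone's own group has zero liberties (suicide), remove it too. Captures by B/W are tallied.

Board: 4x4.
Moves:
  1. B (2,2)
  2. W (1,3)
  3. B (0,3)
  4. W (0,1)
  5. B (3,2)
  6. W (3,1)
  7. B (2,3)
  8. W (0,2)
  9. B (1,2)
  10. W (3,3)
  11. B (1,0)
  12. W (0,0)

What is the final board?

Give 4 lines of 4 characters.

Move 1: B@(2,2) -> caps B=0 W=0
Move 2: W@(1,3) -> caps B=0 W=0
Move 3: B@(0,3) -> caps B=0 W=0
Move 4: W@(0,1) -> caps B=0 W=0
Move 5: B@(3,2) -> caps B=0 W=0
Move 6: W@(3,1) -> caps B=0 W=0
Move 7: B@(2,3) -> caps B=0 W=0
Move 8: W@(0,2) -> caps B=0 W=1
Move 9: B@(1,2) -> caps B=0 W=1
Move 10: W@(3,3) -> caps B=0 W=1
Move 11: B@(1,0) -> caps B=0 W=1
Move 12: W@(0,0) -> caps B=0 W=1

Answer: WWW.
B.BW
..BB
.WB.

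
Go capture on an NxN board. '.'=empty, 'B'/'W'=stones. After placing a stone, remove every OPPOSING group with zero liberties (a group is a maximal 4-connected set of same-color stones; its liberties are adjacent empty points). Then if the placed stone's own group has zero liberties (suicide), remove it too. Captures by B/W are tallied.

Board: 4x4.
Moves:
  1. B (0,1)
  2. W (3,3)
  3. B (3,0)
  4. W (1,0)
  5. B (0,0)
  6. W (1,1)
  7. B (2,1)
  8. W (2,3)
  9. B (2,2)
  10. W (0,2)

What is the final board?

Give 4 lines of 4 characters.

Move 1: B@(0,1) -> caps B=0 W=0
Move 2: W@(3,3) -> caps B=0 W=0
Move 3: B@(3,0) -> caps B=0 W=0
Move 4: W@(1,0) -> caps B=0 W=0
Move 5: B@(0,0) -> caps B=0 W=0
Move 6: W@(1,1) -> caps B=0 W=0
Move 7: B@(2,1) -> caps B=0 W=0
Move 8: W@(2,3) -> caps B=0 W=0
Move 9: B@(2,2) -> caps B=0 W=0
Move 10: W@(0,2) -> caps B=0 W=2

Answer: ..W.
WW..
.BBW
B..W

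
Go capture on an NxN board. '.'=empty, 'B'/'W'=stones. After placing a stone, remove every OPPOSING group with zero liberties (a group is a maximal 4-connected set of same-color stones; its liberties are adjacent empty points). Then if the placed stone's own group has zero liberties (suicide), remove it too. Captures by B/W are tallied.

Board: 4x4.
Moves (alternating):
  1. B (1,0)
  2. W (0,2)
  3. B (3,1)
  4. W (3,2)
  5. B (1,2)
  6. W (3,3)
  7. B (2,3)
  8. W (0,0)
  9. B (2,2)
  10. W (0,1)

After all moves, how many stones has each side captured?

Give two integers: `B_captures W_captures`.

Answer: 2 0

Derivation:
Move 1: B@(1,0) -> caps B=0 W=0
Move 2: W@(0,2) -> caps B=0 W=0
Move 3: B@(3,1) -> caps B=0 W=0
Move 4: W@(3,2) -> caps B=0 W=0
Move 5: B@(1,2) -> caps B=0 W=0
Move 6: W@(3,3) -> caps B=0 W=0
Move 7: B@(2,3) -> caps B=0 W=0
Move 8: W@(0,0) -> caps B=0 W=0
Move 9: B@(2,2) -> caps B=2 W=0
Move 10: W@(0,1) -> caps B=2 W=0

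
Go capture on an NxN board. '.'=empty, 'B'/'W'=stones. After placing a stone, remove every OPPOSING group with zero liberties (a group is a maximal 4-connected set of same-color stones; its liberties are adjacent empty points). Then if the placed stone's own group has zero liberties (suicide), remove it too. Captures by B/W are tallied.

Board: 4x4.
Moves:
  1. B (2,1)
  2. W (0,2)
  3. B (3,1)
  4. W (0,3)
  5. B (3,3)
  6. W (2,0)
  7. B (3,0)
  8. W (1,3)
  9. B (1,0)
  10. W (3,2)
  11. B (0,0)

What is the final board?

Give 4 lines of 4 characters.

Move 1: B@(2,1) -> caps B=0 W=0
Move 2: W@(0,2) -> caps B=0 W=0
Move 3: B@(3,1) -> caps B=0 W=0
Move 4: W@(0,3) -> caps B=0 W=0
Move 5: B@(3,3) -> caps B=0 W=0
Move 6: W@(2,0) -> caps B=0 W=0
Move 7: B@(3,0) -> caps B=0 W=0
Move 8: W@(1,3) -> caps B=0 W=0
Move 9: B@(1,0) -> caps B=1 W=0
Move 10: W@(3,2) -> caps B=1 W=0
Move 11: B@(0,0) -> caps B=1 W=0

Answer: B.WW
B..W
.B..
BBWB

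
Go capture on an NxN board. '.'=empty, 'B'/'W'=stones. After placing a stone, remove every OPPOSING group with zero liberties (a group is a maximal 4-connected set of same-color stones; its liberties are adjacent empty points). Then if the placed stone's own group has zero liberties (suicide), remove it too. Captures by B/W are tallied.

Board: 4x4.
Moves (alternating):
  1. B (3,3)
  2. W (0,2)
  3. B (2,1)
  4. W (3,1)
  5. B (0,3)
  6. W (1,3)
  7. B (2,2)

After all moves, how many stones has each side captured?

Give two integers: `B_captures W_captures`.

Move 1: B@(3,3) -> caps B=0 W=0
Move 2: W@(0,2) -> caps B=0 W=0
Move 3: B@(2,1) -> caps B=0 W=0
Move 4: W@(3,1) -> caps B=0 W=0
Move 5: B@(0,3) -> caps B=0 W=0
Move 6: W@(1,3) -> caps B=0 W=1
Move 7: B@(2,2) -> caps B=0 W=1

Answer: 0 1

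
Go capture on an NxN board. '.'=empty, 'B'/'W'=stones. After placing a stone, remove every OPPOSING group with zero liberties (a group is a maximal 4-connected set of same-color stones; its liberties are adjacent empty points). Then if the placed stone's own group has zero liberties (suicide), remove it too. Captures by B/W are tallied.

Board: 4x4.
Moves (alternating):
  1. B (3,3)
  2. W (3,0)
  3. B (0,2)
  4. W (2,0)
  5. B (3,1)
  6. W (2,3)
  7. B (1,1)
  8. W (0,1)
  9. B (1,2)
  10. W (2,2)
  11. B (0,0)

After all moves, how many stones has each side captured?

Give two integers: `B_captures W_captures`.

Move 1: B@(3,3) -> caps B=0 W=0
Move 2: W@(3,0) -> caps B=0 W=0
Move 3: B@(0,2) -> caps B=0 W=0
Move 4: W@(2,0) -> caps B=0 W=0
Move 5: B@(3,1) -> caps B=0 W=0
Move 6: W@(2,3) -> caps B=0 W=0
Move 7: B@(1,1) -> caps B=0 W=0
Move 8: W@(0,1) -> caps B=0 W=0
Move 9: B@(1,2) -> caps B=0 W=0
Move 10: W@(2,2) -> caps B=0 W=0
Move 11: B@(0,0) -> caps B=1 W=0

Answer: 1 0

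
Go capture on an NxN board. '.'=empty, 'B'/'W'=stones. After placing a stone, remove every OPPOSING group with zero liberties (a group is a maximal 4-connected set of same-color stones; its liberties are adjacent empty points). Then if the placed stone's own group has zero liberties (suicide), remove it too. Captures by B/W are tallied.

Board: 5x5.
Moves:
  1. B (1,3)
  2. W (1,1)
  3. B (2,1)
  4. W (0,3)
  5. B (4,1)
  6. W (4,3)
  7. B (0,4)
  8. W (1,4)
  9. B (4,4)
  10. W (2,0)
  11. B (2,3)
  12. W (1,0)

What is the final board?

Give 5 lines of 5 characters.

Answer: ...W.
WW.BW
WB.B.
.....
.B.WB

Derivation:
Move 1: B@(1,3) -> caps B=0 W=0
Move 2: W@(1,1) -> caps B=0 W=0
Move 3: B@(2,1) -> caps B=0 W=0
Move 4: W@(0,3) -> caps B=0 W=0
Move 5: B@(4,1) -> caps B=0 W=0
Move 6: W@(4,3) -> caps B=0 W=0
Move 7: B@(0,4) -> caps B=0 W=0
Move 8: W@(1,4) -> caps B=0 W=1
Move 9: B@(4,4) -> caps B=0 W=1
Move 10: W@(2,0) -> caps B=0 W=1
Move 11: B@(2,3) -> caps B=0 W=1
Move 12: W@(1,0) -> caps B=0 W=1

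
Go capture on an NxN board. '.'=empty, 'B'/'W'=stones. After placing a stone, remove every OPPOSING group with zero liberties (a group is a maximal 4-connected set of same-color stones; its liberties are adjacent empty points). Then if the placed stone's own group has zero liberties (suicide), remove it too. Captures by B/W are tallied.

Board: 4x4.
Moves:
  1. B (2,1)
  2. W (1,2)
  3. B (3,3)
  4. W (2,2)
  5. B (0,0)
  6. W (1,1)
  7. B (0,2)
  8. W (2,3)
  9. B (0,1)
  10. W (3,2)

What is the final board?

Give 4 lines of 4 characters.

Answer: BBB.
.WW.
.BWW
..W.

Derivation:
Move 1: B@(2,1) -> caps B=0 W=0
Move 2: W@(1,2) -> caps B=0 W=0
Move 3: B@(3,3) -> caps B=0 W=0
Move 4: W@(2,2) -> caps B=0 W=0
Move 5: B@(0,0) -> caps B=0 W=0
Move 6: W@(1,1) -> caps B=0 W=0
Move 7: B@(0,2) -> caps B=0 W=0
Move 8: W@(2,3) -> caps B=0 W=0
Move 9: B@(0,1) -> caps B=0 W=0
Move 10: W@(3,2) -> caps B=0 W=1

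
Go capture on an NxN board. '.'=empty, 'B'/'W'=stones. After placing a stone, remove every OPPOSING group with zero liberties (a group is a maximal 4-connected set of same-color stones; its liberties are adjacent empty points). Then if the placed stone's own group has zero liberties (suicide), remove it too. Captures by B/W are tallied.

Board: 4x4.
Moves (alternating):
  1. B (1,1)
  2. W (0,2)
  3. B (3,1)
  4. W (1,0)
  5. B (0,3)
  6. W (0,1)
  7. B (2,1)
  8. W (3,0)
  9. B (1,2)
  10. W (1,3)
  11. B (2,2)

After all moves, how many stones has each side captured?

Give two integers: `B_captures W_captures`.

Answer: 0 1

Derivation:
Move 1: B@(1,1) -> caps B=0 W=0
Move 2: W@(0,2) -> caps B=0 W=0
Move 3: B@(3,1) -> caps B=0 W=0
Move 4: W@(1,0) -> caps B=0 W=0
Move 5: B@(0,3) -> caps B=0 W=0
Move 6: W@(0,1) -> caps B=0 W=0
Move 7: B@(2,1) -> caps B=0 W=0
Move 8: W@(3,0) -> caps B=0 W=0
Move 9: B@(1,2) -> caps B=0 W=0
Move 10: W@(1,3) -> caps B=0 W=1
Move 11: B@(2,2) -> caps B=0 W=1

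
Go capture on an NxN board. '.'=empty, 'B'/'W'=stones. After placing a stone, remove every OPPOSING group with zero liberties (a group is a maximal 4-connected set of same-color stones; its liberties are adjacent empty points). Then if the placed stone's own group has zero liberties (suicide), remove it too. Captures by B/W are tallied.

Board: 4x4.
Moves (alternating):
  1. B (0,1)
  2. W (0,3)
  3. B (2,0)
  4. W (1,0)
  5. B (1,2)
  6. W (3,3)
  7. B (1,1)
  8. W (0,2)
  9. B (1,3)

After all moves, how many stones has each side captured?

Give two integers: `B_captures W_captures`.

Move 1: B@(0,1) -> caps B=0 W=0
Move 2: W@(0,3) -> caps B=0 W=0
Move 3: B@(2,0) -> caps B=0 W=0
Move 4: W@(1,0) -> caps B=0 W=0
Move 5: B@(1,2) -> caps B=0 W=0
Move 6: W@(3,3) -> caps B=0 W=0
Move 7: B@(1,1) -> caps B=0 W=0
Move 8: W@(0,2) -> caps B=0 W=0
Move 9: B@(1,3) -> caps B=2 W=0

Answer: 2 0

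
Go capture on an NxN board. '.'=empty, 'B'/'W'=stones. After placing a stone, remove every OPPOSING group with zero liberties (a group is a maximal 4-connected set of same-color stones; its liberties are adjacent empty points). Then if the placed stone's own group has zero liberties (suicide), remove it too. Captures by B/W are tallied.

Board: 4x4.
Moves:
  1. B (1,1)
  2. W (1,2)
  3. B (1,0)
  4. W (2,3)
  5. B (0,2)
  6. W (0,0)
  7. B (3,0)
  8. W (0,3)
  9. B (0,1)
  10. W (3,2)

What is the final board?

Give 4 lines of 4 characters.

Move 1: B@(1,1) -> caps B=0 W=0
Move 2: W@(1,2) -> caps B=0 W=0
Move 3: B@(1,0) -> caps B=0 W=0
Move 4: W@(2,3) -> caps B=0 W=0
Move 5: B@(0,2) -> caps B=0 W=0
Move 6: W@(0,0) -> caps B=0 W=0
Move 7: B@(3,0) -> caps B=0 W=0
Move 8: W@(0,3) -> caps B=0 W=0
Move 9: B@(0,1) -> caps B=1 W=0
Move 10: W@(3,2) -> caps B=1 W=0

Answer: .BBW
BBW.
...W
B.W.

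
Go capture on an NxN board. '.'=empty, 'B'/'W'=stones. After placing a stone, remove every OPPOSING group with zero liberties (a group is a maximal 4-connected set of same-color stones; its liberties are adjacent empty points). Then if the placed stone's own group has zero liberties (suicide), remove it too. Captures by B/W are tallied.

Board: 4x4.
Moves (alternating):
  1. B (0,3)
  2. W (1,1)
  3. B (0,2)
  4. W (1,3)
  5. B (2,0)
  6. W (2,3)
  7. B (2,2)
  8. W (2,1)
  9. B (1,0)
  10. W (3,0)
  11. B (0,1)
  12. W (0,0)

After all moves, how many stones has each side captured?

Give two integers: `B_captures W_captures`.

Answer: 0 2

Derivation:
Move 1: B@(0,3) -> caps B=0 W=0
Move 2: W@(1,1) -> caps B=0 W=0
Move 3: B@(0,2) -> caps B=0 W=0
Move 4: W@(1,3) -> caps B=0 W=0
Move 5: B@(2,0) -> caps B=0 W=0
Move 6: W@(2,3) -> caps B=0 W=0
Move 7: B@(2,2) -> caps B=0 W=0
Move 8: W@(2,1) -> caps B=0 W=0
Move 9: B@(1,0) -> caps B=0 W=0
Move 10: W@(3,0) -> caps B=0 W=0
Move 11: B@(0,1) -> caps B=0 W=0
Move 12: W@(0,0) -> caps B=0 W=2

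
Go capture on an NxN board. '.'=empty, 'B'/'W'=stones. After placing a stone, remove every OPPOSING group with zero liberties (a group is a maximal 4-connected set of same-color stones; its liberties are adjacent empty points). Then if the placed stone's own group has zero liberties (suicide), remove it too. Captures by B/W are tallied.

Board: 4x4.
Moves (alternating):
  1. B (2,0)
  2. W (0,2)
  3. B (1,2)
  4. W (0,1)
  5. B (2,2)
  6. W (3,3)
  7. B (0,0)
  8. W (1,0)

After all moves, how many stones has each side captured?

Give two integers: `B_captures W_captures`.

Answer: 0 1

Derivation:
Move 1: B@(2,0) -> caps B=0 W=0
Move 2: W@(0,2) -> caps B=0 W=0
Move 3: B@(1,2) -> caps B=0 W=0
Move 4: W@(0,1) -> caps B=0 W=0
Move 5: B@(2,2) -> caps B=0 W=0
Move 6: W@(3,3) -> caps B=0 W=0
Move 7: B@(0,0) -> caps B=0 W=0
Move 8: W@(1,0) -> caps B=0 W=1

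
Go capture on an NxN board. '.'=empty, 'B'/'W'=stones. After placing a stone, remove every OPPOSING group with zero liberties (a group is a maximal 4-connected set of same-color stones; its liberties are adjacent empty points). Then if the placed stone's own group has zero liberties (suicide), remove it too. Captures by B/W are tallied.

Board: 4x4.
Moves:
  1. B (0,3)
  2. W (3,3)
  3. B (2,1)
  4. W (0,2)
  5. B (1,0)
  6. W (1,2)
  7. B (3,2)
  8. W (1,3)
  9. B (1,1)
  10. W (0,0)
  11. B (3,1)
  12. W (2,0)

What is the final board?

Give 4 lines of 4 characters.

Move 1: B@(0,3) -> caps B=0 W=0
Move 2: W@(3,3) -> caps B=0 W=0
Move 3: B@(2,1) -> caps B=0 W=0
Move 4: W@(0,2) -> caps B=0 W=0
Move 5: B@(1,0) -> caps B=0 W=0
Move 6: W@(1,2) -> caps B=0 W=0
Move 7: B@(3,2) -> caps B=0 W=0
Move 8: W@(1,3) -> caps B=0 W=1
Move 9: B@(1,1) -> caps B=0 W=1
Move 10: W@(0,0) -> caps B=0 W=1
Move 11: B@(3,1) -> caps B=0 W=1
Move 12: W@(2,0) -> caps B=0 W=1

Answer: W.W.
BBWW
WB..
.BBW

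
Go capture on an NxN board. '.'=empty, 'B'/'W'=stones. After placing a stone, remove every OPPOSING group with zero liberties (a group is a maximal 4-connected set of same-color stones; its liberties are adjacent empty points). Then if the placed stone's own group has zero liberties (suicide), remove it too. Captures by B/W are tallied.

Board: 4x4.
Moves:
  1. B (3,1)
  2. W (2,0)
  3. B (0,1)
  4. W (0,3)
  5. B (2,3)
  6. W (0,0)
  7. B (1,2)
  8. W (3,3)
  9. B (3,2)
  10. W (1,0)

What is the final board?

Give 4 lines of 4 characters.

Answer: WB.W
W.B.
W..B
.BB.

Derivation:
Move 1: B@(3,1) -> caps B=0 W=0
Move 2: W@(2,0) -> caps B=0 W=0
Move 3: B@(0,1) -> caps B=0 W=0
Move 4: W@(0,3) -> caps B=0 W=0
Move 5: B@(2,3) -> caps B=0 W=0
Move 6: W@(0,0) -> caps B=0 W=0
Move 7: B@(1,2) -> caps B=0 W=0
Move 8: W@(3,3) -> caps B=0 W=0
Move 9: B@(3,2) -> caps B=1 W=0
Move 10: W@(1,0) -> caps B=1 W=0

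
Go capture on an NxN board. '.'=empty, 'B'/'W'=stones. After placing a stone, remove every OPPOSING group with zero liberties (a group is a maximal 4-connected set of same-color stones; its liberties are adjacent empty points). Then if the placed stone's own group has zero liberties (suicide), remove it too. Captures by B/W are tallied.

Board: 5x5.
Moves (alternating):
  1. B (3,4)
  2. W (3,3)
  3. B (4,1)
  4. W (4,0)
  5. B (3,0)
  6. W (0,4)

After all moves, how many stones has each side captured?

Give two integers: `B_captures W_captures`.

Move 1: B@(3,4) -> caps B=0 W=0
Move 2: W@(3,3) -> caps B=0 W=0
Move 3: B@(4,1) -> caps B=0 W=0
Move 4: W@(4,0) -> caps B=0 W=0
Move 5: B@(3,0) -> caps B=1 W=0
Move 6: W@(0,4) -> caps B=1 W=0

Answer: 1 0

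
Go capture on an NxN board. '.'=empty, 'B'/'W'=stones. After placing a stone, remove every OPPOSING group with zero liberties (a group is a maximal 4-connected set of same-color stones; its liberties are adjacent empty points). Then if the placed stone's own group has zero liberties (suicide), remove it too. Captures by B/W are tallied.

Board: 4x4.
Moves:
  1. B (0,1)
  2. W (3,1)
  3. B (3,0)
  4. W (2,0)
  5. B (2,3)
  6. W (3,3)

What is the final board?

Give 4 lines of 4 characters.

Move 1: B@(0,1) -> caps B=0 W=0
Move 2: W@(3,1) -> caps B=0 W=0
Move 3: B@(3,0) -> caps B=0 W=0
Move 4: W@(2,0) -> caps B=0 W=1
Move 5: B@(2,3) -> caps B=0 W=1
Move 6: W@(3,3) -> caps B=0 W=1

Answer: .B..
....
W..B
.W.W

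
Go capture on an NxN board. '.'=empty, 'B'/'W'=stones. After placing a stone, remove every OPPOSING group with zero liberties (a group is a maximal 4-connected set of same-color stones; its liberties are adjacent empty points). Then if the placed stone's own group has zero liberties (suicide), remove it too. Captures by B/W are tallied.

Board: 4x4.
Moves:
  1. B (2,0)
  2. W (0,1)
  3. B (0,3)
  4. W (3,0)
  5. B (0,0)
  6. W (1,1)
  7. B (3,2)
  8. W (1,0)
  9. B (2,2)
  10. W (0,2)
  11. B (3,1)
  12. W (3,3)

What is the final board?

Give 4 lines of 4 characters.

Move 1: B@(2,0) -> caps B=0 W=0
Move 2: W@(0,1) -> caps B=0 W=0
Move 3: B@(0,3) -> caps B=0 W=0
Move 4: W@(3,0) -> caps B=0 W=0
Move 5: B@(0,0) -> caps B=0 W=0
Move 6: W@(1,1) -> caps B=0 W=0
Move 7: B@(3,2) -> caps B=0 W=0
Move 8: W@(1,0) -> caps B=0 W=1
Move 9: B@(2,2) -> caps B=0 W=1
Move 10: W@(0,2) -> caps B=0 W=1
Move 11: B@(3,1) -> caps B=1 W=1
Move 12: W@(3,3) -> caps B=1 W=1

Answer: .WWB
WW..
B.B.
.BBW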